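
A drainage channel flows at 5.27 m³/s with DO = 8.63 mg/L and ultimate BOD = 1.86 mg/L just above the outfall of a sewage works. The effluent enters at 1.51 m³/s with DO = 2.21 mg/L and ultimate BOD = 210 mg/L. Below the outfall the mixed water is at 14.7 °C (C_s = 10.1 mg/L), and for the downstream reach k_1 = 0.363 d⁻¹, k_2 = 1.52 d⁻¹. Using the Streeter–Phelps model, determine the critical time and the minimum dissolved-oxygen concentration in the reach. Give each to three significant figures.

Mixed DO = (5.27×8.63 + 1.51×2.21)/(5.27+1.51) = 48.82/6.780 = 7.200 mg/L.
Mixed L₀ = (5.27×1.86 + 1.51×210)/(6.780) = 326.9/6.780 = 48.22 mg/L.
Initial deficit D₀ = C_s − DO₀ = 10.1 − 7.200 = 2.900 mg/L.
t_c = (1/1.157) ln[(1.52/0.363)(1 − 2.900×1.157/(0.363×48.22))] = 0.8643 × ln(3.385) = 1.054 d.
D_c = (0.363/1.52) × 48.22 × e^(−0.363×1.054) = 0.2388 × 48.22 × 0.6821 = 7.855 mg/L.
Minimum DO = 10.1 − 7.855 = 2.245 mg/L.

t_c ≈ 1.05 d; minimum DO ≈ 2.25 mg/L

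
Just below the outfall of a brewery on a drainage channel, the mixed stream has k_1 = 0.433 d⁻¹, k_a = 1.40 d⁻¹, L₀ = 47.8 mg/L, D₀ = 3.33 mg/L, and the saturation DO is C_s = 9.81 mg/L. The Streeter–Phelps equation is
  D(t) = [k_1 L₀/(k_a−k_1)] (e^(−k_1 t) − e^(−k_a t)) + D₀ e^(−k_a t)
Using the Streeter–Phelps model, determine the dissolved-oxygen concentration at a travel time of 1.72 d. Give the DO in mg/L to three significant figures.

DO ≈ 1.27 mg/L

k_1 L₀/(k_a−k_1) = 0.433×47.8/(1.40−0.433) = 20.70/0.9670 = 21.40 mg/L.
e^(−k_1 t) = e^(−0.433×1.720) = 0.4748; e^(−k_a t) = e^(−1.40×1.720) = 0.09000.
D = 21.40 × (0.4748 − 0.09000) + 3.33 × 0.09000 = 8.237 + 0.2997 = 8.537 mg/L.
DO = C_s − D = 9.81 − 8.537 = 1.273 mg/L.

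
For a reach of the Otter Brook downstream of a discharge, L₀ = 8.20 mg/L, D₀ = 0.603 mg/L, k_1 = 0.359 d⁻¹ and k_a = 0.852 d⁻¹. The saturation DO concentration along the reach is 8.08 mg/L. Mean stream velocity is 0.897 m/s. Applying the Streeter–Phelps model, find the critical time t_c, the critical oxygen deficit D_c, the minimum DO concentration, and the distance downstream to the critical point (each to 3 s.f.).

At the critical point dD/dt = 0, so k_1 L₀ e^(−k_1 t) = k_a D. Substituting D(t) from the Streeter–Phelps equation and solving for t gives
t_c = ln[(k_a/k_1)(1 − D₀(k_a−k_1)/(k_1 L₀))] / (k_a−k_1).
Here k_a−k_1 = 0.4930 d⁻¹ and 1 − D₀(k_a−k_1)/(k_1 L₀) = 1 − 0.603×0.4930/(0.359×8.20) = 0.8990, so
t_c = ln(2.373 × 0.8990) / 0.4930 = 0.7578 / 0.4930 = 1.537 d.
D_c = (k_1/k_a) L₀ e^(−k_1 t_c) = (0.359/0.852) × 8.20 × e^(−0.359×1.537) = 0.4214 × 8.20 × 0.5759 = 1.990 mg/L.
Minimum DO = C_s − D_c = 8.08 − 1.990 = 6.090 mg/L.
x_c = v t_c = 0.897 m/s × 1.537 d × 86400 s/d = 119100 m ≈ 119 km.

t_c ≈ 1.54 d; D_c ≈ 1.99 mg/L; min DO ≈ 6.09 mg/L; x_c ≈ 119 km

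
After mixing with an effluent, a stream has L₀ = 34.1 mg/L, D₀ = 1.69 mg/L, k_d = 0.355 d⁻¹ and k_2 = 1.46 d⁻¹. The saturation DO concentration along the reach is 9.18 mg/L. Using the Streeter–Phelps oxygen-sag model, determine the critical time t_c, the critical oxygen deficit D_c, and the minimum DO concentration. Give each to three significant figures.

At the critical point dD/dt = 0, so k_d L₀ e^(−k_d t) = k_2 D. Substituting D(t) from the Streeter–Phelps equation and solving for t gives
t_c = ln[(k_2/k_d)(1 − D₀(k_2−k_d)/(k_d L₀))] / (k_2−k_d).
Here k_2−k_d = 1.105 d⁻¹ and 1 − D₀(k_2−k_d)/(k_d L₀) = 1 − 1.69×1.105/(0.355×34.1) = 0.8457, so
t_c = ln(4.113 × 0.8457) / 1.105 = 1.247 / 1.105 = 1.128 d.
D_c = (k_d/k_2) L₀ e^(−k_d t_c) = (0.355/1.46) × 34.1 × e^(−0.355×1.128) = 0.2432 × 34.1 × 0.6700 = 5.555 mg/L.
Minimum DO = C_s − D_c = 9.18 − 5.555 = 3.625 mg/L.

t_c ≈ 1.13 d; D_c ≈ 5.56 mg/L; min DO ≈ 3.62 mg/L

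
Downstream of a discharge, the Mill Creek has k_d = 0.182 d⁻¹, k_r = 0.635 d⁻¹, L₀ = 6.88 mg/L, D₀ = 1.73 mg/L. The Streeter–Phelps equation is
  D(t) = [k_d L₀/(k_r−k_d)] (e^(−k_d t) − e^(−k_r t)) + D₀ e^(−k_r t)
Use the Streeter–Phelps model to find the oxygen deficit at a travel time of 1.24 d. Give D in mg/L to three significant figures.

k_d L₀/(k_r−k_d) = 0.182×6.88/(0.635−0.182) = 1.252/0.4530 = 2.764 mg/L.
e^(−k_d t) = e^(−0.182×1.240) = 0.7980; e^(−k_r t) = e^(−0.635×1.240) = 0.4550.
D = 2.764 × (0.7980 − 0.4550) + 1.73 × 0.4550 = 0.9480 + 0.7872 = 1.735 mg/L.

D ≈ 1.74 mg/L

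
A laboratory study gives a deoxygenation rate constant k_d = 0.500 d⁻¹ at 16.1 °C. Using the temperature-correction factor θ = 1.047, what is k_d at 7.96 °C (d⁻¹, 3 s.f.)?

k_d ≈ 0.344 d⁻¹

k_d(T₂) = k_d(T₁) · θ^(T₂−T₁) = 0.500 × 1.047^(7.96−16.1)
= 0.500 × 1.047^-8.14 = 0.500 × 0.6881 = 0.3440 d⁻¹.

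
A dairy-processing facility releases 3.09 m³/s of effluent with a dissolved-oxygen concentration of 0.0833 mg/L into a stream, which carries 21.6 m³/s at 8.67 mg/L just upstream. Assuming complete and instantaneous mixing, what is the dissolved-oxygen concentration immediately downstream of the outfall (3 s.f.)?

Flow-weighted mixing: C = (Q_r C_r + Q_w C_w)/(Q_r + Q_w)
= (21.6×8.67 + 3.09×0.0833)/(21.6 + 3.09) = 187.5/24.69 = 7.595 mg/L.

7.60 mg/L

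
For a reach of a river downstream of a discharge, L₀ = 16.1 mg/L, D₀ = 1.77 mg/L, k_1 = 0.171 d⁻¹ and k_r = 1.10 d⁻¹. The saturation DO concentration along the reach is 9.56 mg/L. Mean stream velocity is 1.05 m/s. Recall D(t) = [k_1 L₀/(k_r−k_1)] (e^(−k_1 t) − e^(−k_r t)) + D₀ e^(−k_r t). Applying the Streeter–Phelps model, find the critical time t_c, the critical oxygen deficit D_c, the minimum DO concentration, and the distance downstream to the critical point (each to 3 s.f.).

t_c ≈ 1.02 d; D_c ≈ 2.10 mg/L; min DO ≈ 7.46 mg/L; x_c ≈ 93.0 km

With k_r/k_1 = 6.433 and 1 − D₀(k_r−k_1)/(k_1 L₀) = 0.4027,
t_c = ln(6.433 × 0.4027) / (1.10 − 0.171) = ln(2.591) / 0.9290 = 0.9519/0.9290 = 1.025 d.
D_c = (k_1/k_r) L₀ e^(−k_1 t_c) = (0.171/1.10) × 16.1 × e^(−0.171×1.025) = 0.1555 × 16.1 × 0.8393 = 2.101 mg/L.
Minimum DO = C_s − D_c = 9.56 − 2.101 = 7.459 mg/L.
x_c = v t_c = 1.05 m/s × 1.025 d × 86400 s/d = 92960 m ≈ 93.0 km.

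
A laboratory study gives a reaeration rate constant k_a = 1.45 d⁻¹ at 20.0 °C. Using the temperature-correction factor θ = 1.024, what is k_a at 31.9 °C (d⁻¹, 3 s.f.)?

k_a ≈ 1.92 d⁻¹

k_a(T₂) = k_a(T₁) · θ^(T₂−T₁) = 1.45 × 1.024^(31.9−20.0)
= 1.45 × 1.024^11.9 = 1.45 × 1.326 = 1.923 d⁻¹.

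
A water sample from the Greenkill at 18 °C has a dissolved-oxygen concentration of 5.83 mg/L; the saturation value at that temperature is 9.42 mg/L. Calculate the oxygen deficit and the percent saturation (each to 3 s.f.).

D = C_s − C = 9.42 − 5.83 = 3.59 mg/L.
% saturation = 5.83/9.42 × 100 = 61.9 %.

D ≈ 3.59 mg/L; 61.9 % saturation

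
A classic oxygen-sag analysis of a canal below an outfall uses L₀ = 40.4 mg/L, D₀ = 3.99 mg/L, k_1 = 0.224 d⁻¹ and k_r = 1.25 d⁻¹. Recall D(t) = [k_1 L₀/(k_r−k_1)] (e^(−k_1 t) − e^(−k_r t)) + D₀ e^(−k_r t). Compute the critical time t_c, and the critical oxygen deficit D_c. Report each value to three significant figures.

t_c = [1/(k_r−k_1)] ln[(k_r/k_1)(1 − D₀(k_r−k_1)/(k_1 L₀))]
= [1/(1.25−0.224)] ln[(1.25/0.224)(1 − 3.99×1.026/(0.224×40.4))]
= (1/1.026) ln[5.580 × 0.5476] = 0.9747 × ln(3.056) = 0.9747 × 1.117 = 1.089 d.
L(t_c) = L₀ e^(−k_1 t_c) = 40.4 × 0.7836 = 31.66 mg/L, and at the critical point k_r D_c = k_1 L, so D_c = (0.224/1.25) × 31.66 = 5.673 mg/L.

t_c ≈ 1.09 d; D_c ≈ 5.67 mg/L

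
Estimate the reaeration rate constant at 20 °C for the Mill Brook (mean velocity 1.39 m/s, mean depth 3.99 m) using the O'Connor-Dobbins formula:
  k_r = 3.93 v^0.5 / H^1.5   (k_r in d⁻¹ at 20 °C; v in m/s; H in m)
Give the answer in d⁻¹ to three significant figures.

k_r = 3.93 × 1.39^0.5 / 3.99^1.5 = 3.93 × 1.179 / 7.970 = 0.5814 d⁻¹.

k_r ≈ 0.581 d⁻¹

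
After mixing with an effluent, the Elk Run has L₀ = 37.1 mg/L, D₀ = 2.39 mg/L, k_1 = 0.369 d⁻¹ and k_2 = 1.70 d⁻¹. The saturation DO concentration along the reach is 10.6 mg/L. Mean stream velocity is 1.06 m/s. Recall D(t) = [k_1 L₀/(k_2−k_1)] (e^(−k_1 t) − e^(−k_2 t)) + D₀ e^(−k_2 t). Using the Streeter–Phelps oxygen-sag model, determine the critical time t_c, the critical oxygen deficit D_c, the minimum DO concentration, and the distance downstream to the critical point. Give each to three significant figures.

With k_2/k_1 = 4.607 and 1 − D₀(k_2−k_1)/(k_1 L₀) = 0.7676,
t_c = ln(4.607 × 0.7676) / (1.70 − 0.369) = ln(3.537) / 1.331 = 1.263/1.331 = 0.9490 d.
D_c = (k_1/k_2) L₀ e^(−k_1 t_c) = (0.369/1.70) × 37.1 × e^(−0.369×0.9490) = 0.2171 × 37.1 × 0.7046 = 5.674 mg/L.
Minimum DO = C_s − D_c = 10.6 − 5.674 = 4.926 mg/L.
x_c = v t_c = 1.06 m/s × 0.9490 d × 86400 s/d = 86910 m ≈ 86.9 km.

t_c ≈ 0.949 d; D_c ≈ 5.67 mg/L; min DO ≈ 4.93 mg/L; x_c ≈ 86.9 km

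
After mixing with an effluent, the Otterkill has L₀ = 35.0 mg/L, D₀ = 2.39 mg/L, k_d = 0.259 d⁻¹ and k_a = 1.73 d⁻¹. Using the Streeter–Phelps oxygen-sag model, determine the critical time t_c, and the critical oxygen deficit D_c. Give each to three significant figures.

At the critical point dD/dt = 0, so k_d L₀ e^(−k_d t) = k_a D. Substituting D(t) from the Streeter–Phelps equation and solving for t gives
t_c = ln[(k_a/k_d)(1 − D₀(k_a−k_d)/(k_d L₀))] / (k_a−k_d).
Here k_a−k_d = 1.471 d⁻¹ and 1 − D₀(k_a−k_d)/(k_d L₀) = 1 − 2.39×1.471/(0.259×35.0) = 0.6122, so
t_c = ln(6.680 × 0.6122) / 1.471 = 1.408 / 1.471 = 0.9574 d.
D_c = (k_d/k_a) L₀ e^(−k_d t_c) = (0.259/1.73) × 35.0 × e^(−0.259×0.9574) = 0.1497 × 35.0 × 0.7804 = 4.089 mg/L.

t_c ≈ 0.957 d; D_c ≈ 4.09 mg/L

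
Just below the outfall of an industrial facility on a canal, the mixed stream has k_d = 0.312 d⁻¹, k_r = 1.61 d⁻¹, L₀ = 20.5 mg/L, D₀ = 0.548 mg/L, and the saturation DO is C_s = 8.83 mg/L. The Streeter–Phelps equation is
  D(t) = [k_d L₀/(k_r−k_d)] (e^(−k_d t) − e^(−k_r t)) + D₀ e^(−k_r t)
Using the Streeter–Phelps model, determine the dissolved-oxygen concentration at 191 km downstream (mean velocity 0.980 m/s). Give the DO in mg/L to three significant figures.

DO ≈ 6.51 mg/L

Travel time t = x/v = 191 km / (0.980 m/s) = 191000 m / 0.980 m/s = 194900 s = 2.256 d.
k_d L₀/(k_r−k_d) = 0.312×20.5/(1.61−0.312) = 6.396/1.298 = 4.928 mg/L.
e^(−k_d t) = e^(−0.312×2.256) = 0.4947; e^(−k_r t) = e^(−1.61×2.256) = 0.02647.
D = 4.928 × (0.4947 − 0.02647) + 0.548 × 0.02647 = 2.307 + 0.01451 = 2.322 mg/L.
DO = C_s − D = 8.83 − 2.322 = 6.508 mg/L.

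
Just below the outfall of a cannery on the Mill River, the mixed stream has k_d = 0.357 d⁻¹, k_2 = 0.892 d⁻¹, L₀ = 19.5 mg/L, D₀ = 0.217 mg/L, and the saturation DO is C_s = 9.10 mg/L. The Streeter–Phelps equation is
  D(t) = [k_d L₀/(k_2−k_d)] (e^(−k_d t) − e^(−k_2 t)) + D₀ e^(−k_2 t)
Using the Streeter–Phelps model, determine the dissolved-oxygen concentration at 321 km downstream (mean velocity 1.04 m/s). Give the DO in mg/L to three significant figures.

DO ≈ 5.99 mg/L

Travel time t = x/v = 321 km / (1.04 m/s) = 321000 m / 1.04 m/s = 308700 s = 3.572 d.
k_d L₀/(k_2−k_d) = 0.357×19.5/(0.892−0.357) = 6.962/0.5350 = 13.01 mg/L.
e^(−k_d t) = e^(−0.357×3.572) = 0.2793; e^(−k_2 t) = e^(−0.892×3.572) = 0.04131.
D = 13.01 × (0.2793 − 0.04131) + 0.217 × 0.04131 = 3.097 + 0.008965 = 3.106 mg/L.
DO = C_s − D = 9.10 − 3.106 = 5.994 mg/L.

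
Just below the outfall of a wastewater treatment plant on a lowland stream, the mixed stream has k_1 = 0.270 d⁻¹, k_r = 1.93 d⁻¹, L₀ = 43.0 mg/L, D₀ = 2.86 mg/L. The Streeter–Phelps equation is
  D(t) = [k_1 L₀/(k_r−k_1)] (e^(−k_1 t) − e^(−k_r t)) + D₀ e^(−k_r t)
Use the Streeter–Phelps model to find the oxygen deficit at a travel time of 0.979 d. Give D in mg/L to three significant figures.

D ≈ 4.74 mg/L

k_1 L₀/(k_r−k_1) = 0.270×43.0/(1.93−0.270) = 11.61/1.660 = 6.994 mg/L.
e^(−k_1 t) = e^(−0.270×0.9790) = 0.7677; e^(−k_r t) = e^(−1.93×0.9790) = 0.1512.
D = 6.994 × (0.7677 − 0.1512) + 2.86 × 0.1512 = 4.312 + 0.4323 = 4.745 mg/L.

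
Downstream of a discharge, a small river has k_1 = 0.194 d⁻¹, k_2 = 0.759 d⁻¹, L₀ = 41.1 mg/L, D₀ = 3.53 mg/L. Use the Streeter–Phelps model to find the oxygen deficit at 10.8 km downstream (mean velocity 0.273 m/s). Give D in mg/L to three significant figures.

D ≈ 5.44 mg/L

Travel time t = x/v = 10.8 km / (0.273 m/s) = 10800 m / 0.273 m/s = 39560 s = 0.4579 d.
k_1 L₀/(k_2−k_1) = 0.194×41.1/(0.759−0.194) = 7.973/0.5650 = 14.11 mg/L.
e^(−k_1 t) = e^(−0.194×0.4579) = 0.9150; e^(−k_2 t) = e^(−0.759×0.4579) = 0.7064.
D = 14.11 × (0.9150 − 0.7064) + 3.53 × 0.7064 = 2.943 + 2.494 = 5.437 mg/L.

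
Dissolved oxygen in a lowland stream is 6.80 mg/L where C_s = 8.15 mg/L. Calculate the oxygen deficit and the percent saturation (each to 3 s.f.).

D = C_s − C = 8.15 − 6.80 = 1.35 mg/L.
% saturation = 6.80/8.15 × 100 = 83.4 %.

D ≈ 1.35 mg/L; 83.4 % saturation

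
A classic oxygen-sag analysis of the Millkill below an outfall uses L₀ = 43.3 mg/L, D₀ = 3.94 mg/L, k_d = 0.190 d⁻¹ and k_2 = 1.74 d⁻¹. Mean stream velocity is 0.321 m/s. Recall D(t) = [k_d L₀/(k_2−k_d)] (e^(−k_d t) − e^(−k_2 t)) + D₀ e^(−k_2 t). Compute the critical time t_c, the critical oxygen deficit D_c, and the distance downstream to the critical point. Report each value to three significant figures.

With k_2/k_d = 9.158 and 1 − D₀(k_2−k_d)/(k_d L₀) = 0.2577,
t_c = ln(9.158 × 0.2577) / (1.74 − 0.190) = ln(2.360) / 1.550 = 0.8586/1.550 = 0.5539 d.
D_c = (k_d/k_2) L₀ e^(−k_d t_c) = (0.190/1.74) × 43.3 × e^(−0.190×0.5539) = 0.1092 × 43.3 × 0.9001 = 4.256 mg/L.
x_c = v t_c = 0.321 m/s × 0.5539 d × 86400 s/d = 15360 m ≈ 15.4 km.

t_c ≈ 0.554 d; D_c ≈ 4.26 mg/L; x_c ≈ 15.4 km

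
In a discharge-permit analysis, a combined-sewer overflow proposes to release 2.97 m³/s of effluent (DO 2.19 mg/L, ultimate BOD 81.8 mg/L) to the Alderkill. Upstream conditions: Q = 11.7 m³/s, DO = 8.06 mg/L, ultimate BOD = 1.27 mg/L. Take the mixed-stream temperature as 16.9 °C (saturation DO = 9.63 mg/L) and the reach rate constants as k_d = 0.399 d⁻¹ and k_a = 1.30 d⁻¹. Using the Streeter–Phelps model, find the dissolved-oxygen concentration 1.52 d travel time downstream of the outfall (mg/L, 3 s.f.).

Mixed DO = (11.7×8.06 + 2.97×2.19)/(11.7+2.97) = 100.8/14.67 = 6.872 mg/L.
Mixed L₀ = (11.7×1.27 + 2.97×81.8)/(14.67) = 257.8/14.67 = 17.57 mg/L.
Initial deficit D₀ = C_s − DO₀ = 9.63 − 6.872 = 2.758 mg/L.
D(1.52) = [0.399×17.57/(1.30−0.399)](e^(−0.399×1.52) − e^(−1.30×1.52)) + 2.758 e^(−1.30×1.52)
= 7.782 × (0.5453 − 0.1386) + 2.758 × 0.1386 = 3.547 mg/L.
DO = 9.63 − 3.547 = 6.083 mg/L.

DO ≈ 6.08 mg/L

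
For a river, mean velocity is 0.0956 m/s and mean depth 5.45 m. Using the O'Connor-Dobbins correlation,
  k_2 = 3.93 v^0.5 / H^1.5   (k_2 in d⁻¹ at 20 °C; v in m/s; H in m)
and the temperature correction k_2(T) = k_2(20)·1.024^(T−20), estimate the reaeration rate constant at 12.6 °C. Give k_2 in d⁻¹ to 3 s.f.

k_2 ≈ 0.0801 d⁻¹

k_2(20) = 3.93 × 0.0956^0.5 / 5.45^1.5 = 3.93 × 0.3092 / 12.72 = 0.09551 d⁻¹.
k_2(12.6) = 0.09551 × 1.024^(12.6−20) = 0.09551 × 0.8390 = 0.08013 d⁻¹.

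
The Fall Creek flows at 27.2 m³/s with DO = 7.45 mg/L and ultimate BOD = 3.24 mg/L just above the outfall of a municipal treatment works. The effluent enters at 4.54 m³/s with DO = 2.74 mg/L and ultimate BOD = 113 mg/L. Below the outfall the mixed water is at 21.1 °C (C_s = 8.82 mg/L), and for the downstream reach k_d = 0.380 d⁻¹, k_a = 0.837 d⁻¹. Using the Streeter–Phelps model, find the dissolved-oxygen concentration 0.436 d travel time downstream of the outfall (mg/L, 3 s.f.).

Mixed DO = (27.2×7.45 + 4.54×2.74)/(27.2+4.54) = 215.1/31.74 = 6.776 mg/L.
Mixed L₀ = (27.2×3.24 + 4.54×113)/(31.74) = 601.1/31.74 = 18.94 mg/L.
Initial deficit D₀ = C_s − DO₀ = 8.82 − 6.776 = 2.044 mg/L.
D(0.436) = [0.380×18.94/(0.837−0.380)](e^(−0.380×0.436) − e^(−0.837×0.436)) + 2.044 e^(−0.837×0.436)
= 15.75 × (0.8473 − 0.6942) + 2.044 × 0.6942 = 3.830 mg/L.
DO = 8.82 − 3.830 = 4.990 mg/L.

DO ≈ 4.99 mg/L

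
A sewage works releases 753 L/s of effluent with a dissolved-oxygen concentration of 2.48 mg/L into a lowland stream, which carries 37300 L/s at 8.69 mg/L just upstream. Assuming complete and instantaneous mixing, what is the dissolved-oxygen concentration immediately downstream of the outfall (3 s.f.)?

8.57 mg/L

Flow-weighted mixing: C = (Q_r C_r + Q_w C_w)/(Q_r + Q_w)
= (37300×8.69 + 753×2.48)/(37300 + 753) = 326000/38050 = 8.567 mg/L.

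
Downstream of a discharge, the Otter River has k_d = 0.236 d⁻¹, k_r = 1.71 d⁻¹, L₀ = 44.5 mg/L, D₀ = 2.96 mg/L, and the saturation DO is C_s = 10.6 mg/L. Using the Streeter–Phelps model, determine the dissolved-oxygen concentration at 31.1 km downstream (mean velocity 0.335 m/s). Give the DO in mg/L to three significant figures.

DO ≈ 5.73 mg/L

Travel time t = x/v = 31.1 km / (0.335 m/s) = 31100 m / 0.335 m/s = 92840 s = 1.074 d.
k_d L₀/(k_r−k_d) = 0.236×44.5/(1.71−0.236) = 10.50/1.474 = 7.125 mg/L.
e^(−k_d t) = e^(−0.236×1.074) = 0.7760; e^(−k_r t) = e^(−1.71×1.074) = 0.1592.
D = 7.125 × (0.7760 − 0.1592) + 2.96 × 0.1592 = 4.394 + 0.4713 = 4.866 mg/L.
DO = C_s − D = 10.6 − 4.866 = 5.734 mg/L.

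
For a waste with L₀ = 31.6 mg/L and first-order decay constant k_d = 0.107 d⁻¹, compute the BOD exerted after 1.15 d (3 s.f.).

y_t = L₀(1 − e^(−k_d t)) = 31.6 × (1 − e^(−0.107×1.15))
= 31.6 × (1 − 0.8842) = 31.6 × 0.1158 = 3.659 mg/L.

y ≈ 3.66 mg/L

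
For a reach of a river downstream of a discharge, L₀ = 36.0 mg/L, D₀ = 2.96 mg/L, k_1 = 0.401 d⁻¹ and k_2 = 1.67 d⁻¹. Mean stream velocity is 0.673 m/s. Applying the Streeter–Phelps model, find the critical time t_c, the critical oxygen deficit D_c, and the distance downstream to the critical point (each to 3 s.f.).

t_c = [1/(k_2−k_1)] ln[(k_2/k_1)(1 − D₀(k_2−k_1)/(k_1 L₀))]
= [1/(1.67−0.401)] ln[(1.67/0.401)(1 − 2.96×1.269/(0.401×36.0))]
= (1/1.269) ln[4.165 × 0.7398] = 0.7880 × ln(3.081) = 0.7880 × 1.125 = 0.8867 d.
L(t_c) = L₀ e^(−k_1 t_c) = 36.0 × 0.7008 = 25.23 mg/L, and at the critical point k_2 D_c = k_1 L, so D_c = (0.401/1.67) × 25.23 = 6.058 mg/L.
x_c = v t_c = 0.673 m/s × 0.8867 d × 86400 s/d = 51560 m ≈ 51.6 km.

t_c ≈ 0.887 d; D_c ≈ 6.06 mg/L; x_c ≈ 51.6 km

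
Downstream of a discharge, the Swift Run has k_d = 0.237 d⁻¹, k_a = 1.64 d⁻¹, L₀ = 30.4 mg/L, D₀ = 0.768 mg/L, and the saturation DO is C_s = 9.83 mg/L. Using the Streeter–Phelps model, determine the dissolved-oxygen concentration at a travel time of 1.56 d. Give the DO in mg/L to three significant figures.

DO ≈ 6.62 mg/L

k_d L₀/(k_a−k_d) = 0.237×30.4/(1.64−0.237) = 7.205/1.403 = 5.135 mg/L.
e^(−k_d t) = e^(−0.237×1.560) = 0.6909; e^(−k_a t) = e^(−1.64×1.560) = 0.07743.
D = 5.135 × (0.6909 − 0.07743) + 0.768 × 0.07743 = 3.150 + 0.05947 = 3.210 mg/L.
DO = C_s − D = 9.83 − 3.210 = 6.620 mg/L.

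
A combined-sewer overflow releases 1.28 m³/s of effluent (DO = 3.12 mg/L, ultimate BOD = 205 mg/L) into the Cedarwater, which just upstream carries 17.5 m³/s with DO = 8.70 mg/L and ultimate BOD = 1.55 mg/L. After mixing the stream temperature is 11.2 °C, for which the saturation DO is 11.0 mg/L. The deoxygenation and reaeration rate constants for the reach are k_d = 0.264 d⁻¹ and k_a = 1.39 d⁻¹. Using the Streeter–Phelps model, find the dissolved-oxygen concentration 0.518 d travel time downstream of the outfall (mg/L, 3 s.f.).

DO ≈ 8.30 mg/L

Mixed DO = (17.5×8.70 + 1.28×3.12)/(17.5+1.28) = 156.2/18.78 = 8.320 mg/L.
Mixed L₀ = (17.5×1.55 + 1.28×205)/(18.78) = 289.5/18.78 = 15.42 mg/L.
Initial deficit D₀ = C_s − DO₀ = 11.0 − 8.320 = 2.680 mg/L.
D(0.518) = [0.264×15.42/(1.39−0.264)](e^(−0.264×0.518) − e^(−1.39×0.518)) + 2.680 e^(−1.39×0.518)
= 3.615 × (0.8722 − 0.4867) + 2.680 × 0.4867 = 2.698 mg/L.
DO = 11.0 − 2.698 = 8.302 mg/L.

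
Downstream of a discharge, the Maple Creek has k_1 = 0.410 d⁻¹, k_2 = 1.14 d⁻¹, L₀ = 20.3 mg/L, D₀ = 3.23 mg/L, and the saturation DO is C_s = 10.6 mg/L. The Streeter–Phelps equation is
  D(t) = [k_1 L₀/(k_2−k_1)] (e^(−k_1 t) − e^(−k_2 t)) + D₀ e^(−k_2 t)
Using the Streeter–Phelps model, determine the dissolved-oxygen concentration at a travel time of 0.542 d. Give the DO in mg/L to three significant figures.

DO ≈ 5.88 mg/L

k_1 L₀/(k_2−k_1) = 0.410×20.3/(1.14−0.410) = 8.323/0.7300 = 11.40 mg/L.
e^(−k_1 t) = e^(−0.410×0.5420) = 0.8007; e^(−k_2 t) = e^(−1.14×0.5420) = 0.5391.
D = 11.40 × (0.8007 − 0.5391) + 3.23 × 0.5391 = 2.983 + 1.741 = 4.724 mg/L.
DO = C_s − D = 10.6 − 4.724 = 5.876 mg/L.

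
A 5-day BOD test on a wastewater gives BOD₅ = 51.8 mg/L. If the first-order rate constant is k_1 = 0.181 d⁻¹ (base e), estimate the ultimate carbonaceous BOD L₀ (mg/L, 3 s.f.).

L₀ ≈ 87.0 mg/L

BOD₅ = L₀(1 − e^(−5k_1)) ⇒ L₀ = BOD₅ / (1 − e^(−5×0.181))
= 51.8 / (1 − 0.4045) = 51.8 / 0.5955 = 86.99 mg/L.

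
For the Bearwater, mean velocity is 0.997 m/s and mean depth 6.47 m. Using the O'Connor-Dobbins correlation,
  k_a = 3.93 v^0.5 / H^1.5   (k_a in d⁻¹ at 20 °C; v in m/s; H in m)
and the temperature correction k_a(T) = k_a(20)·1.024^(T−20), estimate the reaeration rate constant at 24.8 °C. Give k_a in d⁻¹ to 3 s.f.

k_a(20) = 3.93 × 0.997^0.5 / 6.47^1.5 = 3.93 × 0.9985 / 16.46 = 0.2384 d⁻¹.
k_a(24.8) = 0.2384 × 1.024^(24.8−20) = 0.2384 × 1.121 = 0.2672 d⁻¹.

k_a ≈ 0.267 d⁻¹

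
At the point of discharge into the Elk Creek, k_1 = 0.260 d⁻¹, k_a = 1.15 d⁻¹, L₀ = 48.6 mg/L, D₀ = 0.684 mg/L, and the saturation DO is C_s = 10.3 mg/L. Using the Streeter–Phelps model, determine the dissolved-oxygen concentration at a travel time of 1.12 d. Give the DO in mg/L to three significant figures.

DO ≈ 3.42 mg/L

k_1 L₀/(k_a−k_1) = 0.260×48.6/(1.15−0.260) = 12.64/0.8900 = 14.20 mg/L.
e^(−k_1 t) = e^(−0.260×1.120) = 0.7474; e^(−k_a t) = e^(−1.15×1.120) = 0.2758.
D = 14.20 × (0.7474 − 0.2758) + 0.684 × 0.2758 = 6.695 + 0.1887 = 6.884 mg/L.
DO = C_s − D = 10.3 − 6.884 = 3.416 mg/L.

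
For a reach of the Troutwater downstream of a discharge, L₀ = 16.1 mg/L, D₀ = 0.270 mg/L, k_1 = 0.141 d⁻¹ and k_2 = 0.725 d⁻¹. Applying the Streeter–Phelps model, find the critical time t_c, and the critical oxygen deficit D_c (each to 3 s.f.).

t_c ≈ 2.68 d; D_c ≈ 2.15 mg/L

With k_2/k_1 = 5.142 and 1 − D₀(k_2−k_1)/(k_1 L₀) = 0.9305,
t_c = ln(5.142 × 0.9305) / (0.725 − 0.141) = ln(4.785) / 0.5840 = 1.565/0.5840 = 2.681 d.
L(t_c) = L₀ e^(−k_1 t_c) = 16.1 × 0.6853 = 11.03 mg/L, and at the critical point k_2 D_c = k_1 L, so D_c = (0.141/0.725) × 11.03 = 2.146 mg/L.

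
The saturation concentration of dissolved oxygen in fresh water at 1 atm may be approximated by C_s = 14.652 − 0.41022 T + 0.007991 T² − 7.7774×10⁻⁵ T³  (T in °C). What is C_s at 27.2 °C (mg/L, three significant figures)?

C_s = 14.652 − 0.41022×27.2 + 0.007991×27.2² − 7.7774×10⁻⁵×27.2³ = 7.841 mg/L.

C_s ≈ 7.84 mg/L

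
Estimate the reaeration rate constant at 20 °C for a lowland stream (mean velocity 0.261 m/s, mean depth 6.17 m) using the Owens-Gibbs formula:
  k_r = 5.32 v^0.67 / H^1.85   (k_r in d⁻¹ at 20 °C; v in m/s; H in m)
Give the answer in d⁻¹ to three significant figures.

k_r ≈ 0.0747 d⁻¹

k_r = 5.32 × 0.261^0.67 / 6.17^1.85 = 5.32 × 0.4066 / 28.98 = 0.07465 d⁻¹.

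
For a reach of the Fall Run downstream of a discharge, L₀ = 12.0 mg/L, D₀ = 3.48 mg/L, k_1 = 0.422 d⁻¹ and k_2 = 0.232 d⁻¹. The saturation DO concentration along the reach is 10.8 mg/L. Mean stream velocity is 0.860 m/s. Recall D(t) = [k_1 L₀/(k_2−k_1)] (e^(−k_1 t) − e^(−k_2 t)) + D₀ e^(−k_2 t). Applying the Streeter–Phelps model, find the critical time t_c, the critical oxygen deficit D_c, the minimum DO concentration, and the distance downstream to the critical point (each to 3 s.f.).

t_c ≈ 2.50 d; D_c ≈ 7.59 mg/L; min DO ≈ 3.21 mg/L; x_c ≈ 186 km

With k_2/k_1 = 0.5498 and 1 − D₀(k_2−k_1)/(k_1 L₀) = 1.131,
t_c = ln(0.5498 × 1.131) / (0.232 − 0.422) = ln(0.6215) / -0.1900 = -0.4755/-0.1900 = 2.503 d.
L(t_c) = L₀ e^(−k_1 t_c) = 12.0 × 0.3478 = 4.173 mg/L, and at the critical point k_2 D_c = k_1 L, so D_c = (0.422/0.232) × 4.173 = 7.591 mg/L.
Minimum DO = C_s − D_c = 10.8 − 7.591 = 3.209 mg/L.
x_c = v t_c = 0.860 m/s × 2.503 d × 86400 s/d = 186000 m ≈ 186 km.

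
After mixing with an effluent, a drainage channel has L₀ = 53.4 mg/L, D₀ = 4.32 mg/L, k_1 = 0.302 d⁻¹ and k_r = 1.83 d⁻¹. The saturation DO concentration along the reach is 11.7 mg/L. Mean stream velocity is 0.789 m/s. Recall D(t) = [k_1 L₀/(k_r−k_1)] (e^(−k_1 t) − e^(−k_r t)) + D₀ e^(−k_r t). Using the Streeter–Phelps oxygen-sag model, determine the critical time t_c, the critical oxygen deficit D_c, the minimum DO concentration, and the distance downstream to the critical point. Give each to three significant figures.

t_c ≈ 0.835 d; D_c ≈ 6.85 mg/L; min DO ≈ 4.85 mg/L; x_c ≈ 56.9 km

t_c = [1/(k_r−k_1)] ln[(k_r/k_1)(1 − D₀(k_r−k_1)/(k_1 L₀))]
= [1/(1.83−0.302)] ln[(1.83/0.302)(1 − 4.32×1.528/(0.302×53.4))]
= (1/1.528) ln[6.060 × 0.5907] = 0.6545 × ln(3.579) = 0.6545 × 1.275 = 0.8345 d.
L(t_c) = L₀ e^(−k_1 t_c) = 53.4 × 0.7772 = 41.50 mg/L, and at the critical point k_r D_c = k_1 L, so D_c = (0.302/1.83) × 41.50 = 6.849 mg/L.
Minimum DO = C_s − D_c = 11.7 − 6.849 = 4.851 mg/L.
x_c = v t_c = 0.789 m/s × 0.8345 d × 86400 s/d = 56890 m ≈ 56.9 km.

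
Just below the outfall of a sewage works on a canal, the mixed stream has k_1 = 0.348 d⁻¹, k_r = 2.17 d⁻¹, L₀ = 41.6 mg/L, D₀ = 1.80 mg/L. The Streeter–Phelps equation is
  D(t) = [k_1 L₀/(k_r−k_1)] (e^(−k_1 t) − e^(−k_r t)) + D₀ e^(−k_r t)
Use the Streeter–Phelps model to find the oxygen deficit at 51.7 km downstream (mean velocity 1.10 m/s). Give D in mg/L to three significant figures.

D ≈ 4.69 mg/L

Travel time t = x/v = 51.7 km / (1.10 m/s) = 51700 m / 1.10 m/s = 47000 s = 0.5440 d.
k_1 L₀/(k_r−k_1) = 0.348×41.6/(2.17−0.348) = 14.48/1.822 = 7.946 mg/L.
e^(−k_1 t) = e^(−0.348×0.5440) = 0.8275; e^(−k_r t) = e^(−2.17×0.5440) = 0.3071.
D = 7.946 × (0.8275 − 0.3071) + 1.80 × 0.3071 = 4.135 + 0.5529 = 4.688 mg/L.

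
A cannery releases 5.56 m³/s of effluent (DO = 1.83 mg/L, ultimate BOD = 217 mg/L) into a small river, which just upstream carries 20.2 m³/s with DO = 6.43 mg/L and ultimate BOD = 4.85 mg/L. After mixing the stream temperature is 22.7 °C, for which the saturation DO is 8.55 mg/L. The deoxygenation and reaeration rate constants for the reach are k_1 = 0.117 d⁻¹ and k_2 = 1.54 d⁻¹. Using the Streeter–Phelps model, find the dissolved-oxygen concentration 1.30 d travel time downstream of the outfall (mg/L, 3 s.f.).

DO ≈ 5.12 mg/L

Mixed DO = (20.2×6.43 + 5.56×1.83)/(20.2+5.56) = 140.1/25.76 = 5.437 mg/L.
Mixed L₀ = (20.2×4.85 + 5.56×217)/(25.76) = 1304/25.76 = 50.64 mg/L.
Initial deficit D₀ = C_s − DO₀ = 8.55 − 5.437 = 3.113 mg/L.
D(1.30) = [0.117×50.64/(1.54−0.117)](e^(−0.117×1.30) − e^(−1.54×1.30)) + 3.113 e^(−1.54×1.30)
= 4.164 × (0.8589 − 0.1351) + 3.113 × 0.1351 = 3.434 mg/L.
DO = 8.55 − 3.434 = 5.116 mg/L.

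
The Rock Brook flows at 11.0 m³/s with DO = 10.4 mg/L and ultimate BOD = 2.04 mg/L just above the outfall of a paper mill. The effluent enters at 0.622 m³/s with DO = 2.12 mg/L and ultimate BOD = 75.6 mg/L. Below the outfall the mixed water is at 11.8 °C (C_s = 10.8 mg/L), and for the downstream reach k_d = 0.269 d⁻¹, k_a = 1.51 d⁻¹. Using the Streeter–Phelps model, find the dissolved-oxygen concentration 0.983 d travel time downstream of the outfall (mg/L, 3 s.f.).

DO ≈ 9.91 mg/L

Mixed DO = (11.0×10.4 + 0.622×2.12)/(11.0+0.622) = 115.7/11.62 = 9.957 mg/L.
Mixed L₀ = (11.0×2.04 + 0.622×75.6)/(11.62) = 69.46/11.62 = 5.977 mg/L.
Initial deficit D₀ = C_s − DO₀ = 10.8 − 9.957 = 0.8431 mg/L.
D(0.983) = [0.269×5.977/(1.51−0.269)](e^(−0.269×0.983) − e^(−1.51×0.983)) + 0.8431 e^(−1.51×0.983)
= 1.296 × (0.7676 − 0.2267) + 0.8431 × 0.2267 = 0.8920 mg/L.
DO = 10.8 − 0.8920 = 9.908 mg/L.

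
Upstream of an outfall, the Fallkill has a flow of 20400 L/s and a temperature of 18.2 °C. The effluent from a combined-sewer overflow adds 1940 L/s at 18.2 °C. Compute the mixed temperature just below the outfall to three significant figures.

18.2 °C

Flow-weighted mixing: C = (Q_r C_r + Q_w C_w)/(Q_r + Q_w)
= (20400×18.2 + 1940×18.2)/(20400 + 1940) = 406600/22340 = 18.20 °C.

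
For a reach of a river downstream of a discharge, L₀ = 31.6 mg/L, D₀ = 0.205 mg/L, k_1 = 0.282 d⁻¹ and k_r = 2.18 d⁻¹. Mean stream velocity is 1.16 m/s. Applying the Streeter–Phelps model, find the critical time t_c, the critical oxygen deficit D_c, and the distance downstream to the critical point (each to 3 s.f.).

At the critical point dD/dt = 0, so k_1 L₀ e^(−k_1 t) = k_r D. Substituting D(t) from the Streeter–Phelps equation and solving for t gives
t_c = ln[(k_r/k_1)(1 − D₀(k_r−k_1)/(k_1 L₀))] / (k_r−k_1).
Here k_r−k_1 = 1.898 d⁻¹ and 1 − D₀(k_r−k_1)/(k_1 L₀) = 1 − 0.205×1.898/(0.282×31.6) = 0.9563, so
t_c = ln(7.730 × 0.9563) / 1.898 = 2.001 / 1.898 = 1.054 d.
L(t_c) = L₀ e^(−k_1 t_c) = 31.6 × 0.7429 = 23.47 mg/L, and at the critical point k_r D_c = k_1 L, so D_c = (0.282/2.18) × 23.47 = 3.037 mg/L.
x_c = v t_c = 1.16 m/s × 1.054 d × 86400 s/d = 105600 m ≈ 106 km.

t_c ≈ 1.05 d; D_c ≈ 3.04 mg/L; x_c ≈ 106 km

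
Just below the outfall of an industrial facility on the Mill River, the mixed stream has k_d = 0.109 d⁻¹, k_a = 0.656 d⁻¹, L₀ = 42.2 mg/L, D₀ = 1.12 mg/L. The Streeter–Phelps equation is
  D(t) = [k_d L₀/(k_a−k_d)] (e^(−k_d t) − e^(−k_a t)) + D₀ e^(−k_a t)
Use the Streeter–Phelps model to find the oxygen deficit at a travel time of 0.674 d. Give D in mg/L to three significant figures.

D ≈ 3.13 mg/L

k_d L₀/(k_a−k_d) = 0.109×42.2/(0.656−0.109) = 4.600/0.5470 = 8.409 mg/L.
e^(−k_d t) = e^(−0.109×0.6740) = 0.9292; e^(−k_a t) = e^(−0.656×0.6740) = 0.6427.
D = 8.409 × (0.9292 − 0.6427) + 1.12 × 0.6427 = 2.409 + 0.7198 = 3.129 mg/L.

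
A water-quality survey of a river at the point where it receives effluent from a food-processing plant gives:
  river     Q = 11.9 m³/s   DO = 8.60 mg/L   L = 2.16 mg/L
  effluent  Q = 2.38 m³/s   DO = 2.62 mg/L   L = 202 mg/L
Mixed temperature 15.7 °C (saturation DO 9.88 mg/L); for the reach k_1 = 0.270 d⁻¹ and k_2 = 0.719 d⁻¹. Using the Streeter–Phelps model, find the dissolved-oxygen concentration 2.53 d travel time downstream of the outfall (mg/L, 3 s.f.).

DO ≈ 2.20 mg/L

Mixed DO = (11.9×8.60 + 2.38×2.62)/(11.9+2.38) = 108.6/14.28 = 7.603 mg/L.
Mixed L₀ = (11.9×2.16 + 2.38×202)/(14.28) = 506.5/14.28 = 35.47 mg/L.
Initial deficit D₀ = C_s − DO₀ = 9.88 − 7.603 = 2.277 mg/L.
D(2.53) = [0.270×35.47/(0.719−0.270)](e^(−0.270×2.53) − e^(−0.719×2.53)) + 2.277 e^(−0.719×2.53)
= 21.33 × (0.5050 − 0.1622) + 2.277 × 0.1622 = 7.682 mg/L.
DO = 9.88 − 7.682 = 2.198 mg/L.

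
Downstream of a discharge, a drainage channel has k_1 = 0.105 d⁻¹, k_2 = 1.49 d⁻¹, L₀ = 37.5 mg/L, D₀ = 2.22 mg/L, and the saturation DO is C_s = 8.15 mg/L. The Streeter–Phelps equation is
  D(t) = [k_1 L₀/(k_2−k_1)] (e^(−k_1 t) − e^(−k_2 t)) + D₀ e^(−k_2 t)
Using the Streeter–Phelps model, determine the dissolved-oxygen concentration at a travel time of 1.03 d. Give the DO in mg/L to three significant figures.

DO ≈ 5.73 mg/L

k_1 L₀/(k_2−k_1) = 0.105×37.5/(1.49−0.105) = 3.938/1.385 = 2.843 mg/L.
e^(−k_1 t) = e^(−0.105×1.030) = 0.8975; e^(−k_2 t) = e^(−1.49×1.030) = 0.2155.
D = 2.843 × (0.8975 − 0.2155) + 2.22 × 0.2155 = 1.939 + 0.4785 = 2.417 mg/L.
DO = C_s − D = 8.15 − 2.417 = 5.733 mg/L.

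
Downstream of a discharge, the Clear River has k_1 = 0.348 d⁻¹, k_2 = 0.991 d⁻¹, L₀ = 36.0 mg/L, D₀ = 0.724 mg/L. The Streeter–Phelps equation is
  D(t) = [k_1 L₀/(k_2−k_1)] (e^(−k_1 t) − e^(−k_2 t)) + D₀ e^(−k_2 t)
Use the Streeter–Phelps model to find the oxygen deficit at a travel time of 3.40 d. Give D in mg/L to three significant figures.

D ≈ 5.32 mg/L

k_1 L₀/(k_2−k_1) = 0.348×36.0/(0.991−0.348) = 12.53/0.6430 = 19.48 mg/L.
e^(−k_1 t) = e^(−0.348×3.400) = 0.3063; e^(−k_2 t) = e^(−0.991×3.400) = 0.03441.
D = 19.48 × (0.3063 − 0.03441) + 0.724 × 0.03441 = 5.297 + 0.02491 = 5.322 mg/L.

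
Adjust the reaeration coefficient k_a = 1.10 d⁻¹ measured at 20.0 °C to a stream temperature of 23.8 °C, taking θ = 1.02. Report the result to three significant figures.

k_a(T₂) = k_a(T₁) · θ^(T₂−T₁) = 1.10 × 1.02^(23.8−20.0)
= 1.10 × 1.02^3.80 = 1.10 × 1.078 = 1.186 d⁻¹.

k_a ≈ 1.19 d⁻¹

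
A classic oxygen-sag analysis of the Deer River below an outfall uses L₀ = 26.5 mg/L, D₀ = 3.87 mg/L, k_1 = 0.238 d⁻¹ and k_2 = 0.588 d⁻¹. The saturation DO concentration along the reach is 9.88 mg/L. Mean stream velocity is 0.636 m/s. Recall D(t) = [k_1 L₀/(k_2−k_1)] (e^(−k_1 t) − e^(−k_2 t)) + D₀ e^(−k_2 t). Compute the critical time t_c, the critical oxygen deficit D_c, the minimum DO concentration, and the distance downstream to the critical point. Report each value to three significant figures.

t_c ≈ 1.89 d; D_c ≈ 6.84 mg/L; min DO ≈ 3.04 mg/L; x_c ≈ 104 km

With k_2/k_1 = 2.471 and 1 − D₀(k_2−k_1)/(k_1 L₀) = 0.7852,
t_c = ln(2.471 × 0.7852) / (0.588 − 0.238) = ln(1.940) / 0.3500 = 0.6627/0.3500 = 1.893 d.
D_c = (k_1/k_2) L₀ e^(−k_1 t_c) = (0.238/0.588) × 26.5 × e^(−0.238×1.893) = 0.4048 × 26.5 × 0.6372 = 6.835 mg/L.
Minimum DO = C_s − D_c = 9.88 − 6.835 = 3.045 mg/L.
x_c = v t_c = 0.636 m/s × 1.893 d × 86400 s/d = 104000 m ≈ 104 km.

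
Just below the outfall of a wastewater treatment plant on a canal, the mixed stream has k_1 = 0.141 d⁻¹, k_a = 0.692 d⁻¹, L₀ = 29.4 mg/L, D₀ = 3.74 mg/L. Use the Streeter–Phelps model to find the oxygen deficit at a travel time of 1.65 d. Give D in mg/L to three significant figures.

D ≈ 4.75 mg/L

k_1 L₀/(k_a−k_1) = 0.141×29.4/(0.692−0.141) = 4.145/0.5510 = 7.523 mg/L.
e^(−k_1 t) = e^(−0.141×1.650) = 0.7924; e^(−k_a t) = e^(−0.692×1.650) = 0.3192.
D = 7.523 × (0.7924 − 0.3192) + 3.74 × 0.3192 = 3.560 + 1.194 = 4.754 mg/L.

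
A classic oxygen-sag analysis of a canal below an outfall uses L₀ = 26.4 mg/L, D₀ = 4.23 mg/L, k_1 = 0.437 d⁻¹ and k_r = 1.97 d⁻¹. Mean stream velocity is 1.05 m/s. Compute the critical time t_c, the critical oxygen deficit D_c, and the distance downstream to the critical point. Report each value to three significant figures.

With k_r/k_1 = 4.508 and 1 − D₀(k_r−k_1)/(k_1 L₀) = 0.4379,
t_c = ln(4.508 × 0.4379) / (1.97 − 0.437) = ln(1.974) / 1.533 = 0.6801/1.533 = 0.4437 d.
D_c = (k_1/k_r) L₀ e^(−k_1 t_c) = (0.437/1.97) × 26.4 × e^(−0.437×0.4437) = 0.2218 × 26.4 × 0.8238 = 4.824 mg/L.
x_c = v t_c = 1.05 m/s × 0.4437 d × 86400 s/d = 40250 m ≈ 40.2 km.

t_c ≈ 0.444 d; D_c ≈ 4.82 mg/L; x_c ≈ 40.2 km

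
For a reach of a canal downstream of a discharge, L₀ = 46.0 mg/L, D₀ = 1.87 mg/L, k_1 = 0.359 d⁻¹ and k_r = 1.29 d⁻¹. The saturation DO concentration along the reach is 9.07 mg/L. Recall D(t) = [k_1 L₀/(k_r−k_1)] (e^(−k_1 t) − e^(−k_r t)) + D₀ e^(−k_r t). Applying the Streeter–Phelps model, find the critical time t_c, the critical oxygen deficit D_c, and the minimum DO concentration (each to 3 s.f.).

At the critical point dD/dt = 0, so k_1 L₀ e^(−k_1 t) = k_r D. Substituting D(t) from the Streeter–Phelps equation and solving for t gives
t_c = ln[(k_r/k_1)(1 − D₀(k_r−k_1)/(k_1 L₀))] / (k_r−k_1).
Here k_r−k_1 = 0.9310 d⁻¹ and 1 − D₀(k_r−k_1)/(k_1 L₀) = 1 − 1.87×0.9310/(0.359×46.0) = 0.8946, so
t_c = ln(3.593 × 0.8946) / 0.9310 = 1.168 / 0.9310 = 1.254 d.
L(t_c) = L₀ e^(−k_1 t_c) = 46.0 × 0.6375 = 29.32 mg/L, and at the critical point k_r D_c = k_1 L, so D_c = (0.359/1.29) × 29.32 = 8.160 mg/L.
Minimum DO = C_s − D_c = 9.07 − 8.160 = 0.9095 mg/L.

t_c ≈ 1.25 d; D_c ≈ 8.16 mg/L; min DO ≈ 0.910 mg/L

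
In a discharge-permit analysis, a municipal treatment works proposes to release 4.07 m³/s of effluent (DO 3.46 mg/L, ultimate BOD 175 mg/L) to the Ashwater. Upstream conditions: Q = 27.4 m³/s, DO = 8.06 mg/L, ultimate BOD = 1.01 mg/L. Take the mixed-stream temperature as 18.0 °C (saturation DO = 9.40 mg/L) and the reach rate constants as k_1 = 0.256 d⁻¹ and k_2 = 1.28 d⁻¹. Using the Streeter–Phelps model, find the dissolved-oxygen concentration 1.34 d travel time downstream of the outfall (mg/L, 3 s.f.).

DO ≈ 5.94 mg/L

Mixed DO = (27.4×8.06 + 4.07×3.46)/(27.4+4.07) = 234.9/31.47 = 7.465 mg/L.
Mixed L₀ = (27.4×1.01 + 4.07×175)/(31.47) = 739.9/31.47 = 23.51 mg/L.
Initial deficit D₀ = C_s − DO₀ = 9.40 − 7.465 = 1.935 mg/L.
D(1.34) = [0.256×23.51/(1.28−0.256)](e^(−0.256×1.34) − e^(−1.28×1.34)) + 1.935 e^(−1.28×1.34)
= 5.878 × (0.7096 − 0.1799) + 1.935 × 0.1799 = 3.462 mg/L.
DO = 9.40 − 3.462 = 5.938 mg/L.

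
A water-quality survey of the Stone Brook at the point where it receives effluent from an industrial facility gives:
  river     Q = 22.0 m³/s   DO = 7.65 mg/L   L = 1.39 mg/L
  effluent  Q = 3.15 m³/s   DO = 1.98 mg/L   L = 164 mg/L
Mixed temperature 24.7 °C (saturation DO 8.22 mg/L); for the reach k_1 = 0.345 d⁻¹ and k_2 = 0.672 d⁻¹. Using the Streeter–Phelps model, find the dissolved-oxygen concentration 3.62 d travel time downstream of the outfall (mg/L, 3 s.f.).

DO ≈ 3.54 mg/L

Mixed DO = (22.0×7.65 + 3.15×1.98)/(22.0+3.15) = 174.5/25.15 = 6.940 mg/L.
Mixed L₀ = (22.0×1.39 + 3.15×164)/(25.15) = 547.2/25.15 = 21.76 mg/L.
Initial deficit D₀ = C_s − DO₀ = 8.22 − 6.940 = 1.280 mg/L.
D(3.62) = [0.345×21.76/(0.672−0.345)](e^(−0.345×3.62) − e^(−0.672×3.62)) + 1.280 e^(−0.672×3.62)
= 22.95 × (0.2868 − 0.08780) + 1.280 × 0.08780 = 4.681 mg/L.
DO = 8.22 − 4.681 = 3.539 mg/L.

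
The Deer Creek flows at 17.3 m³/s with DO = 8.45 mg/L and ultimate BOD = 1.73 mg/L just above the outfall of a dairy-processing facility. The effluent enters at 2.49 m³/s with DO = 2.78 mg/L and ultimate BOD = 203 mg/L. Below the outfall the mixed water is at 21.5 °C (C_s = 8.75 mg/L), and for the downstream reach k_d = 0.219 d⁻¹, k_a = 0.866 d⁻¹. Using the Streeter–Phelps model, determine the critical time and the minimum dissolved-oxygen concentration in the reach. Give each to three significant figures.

Mixed DO = (17.3×8.45 + 2.49×2.78)/(17.3+2.49) = 153.1/19.79 = 7.737 mg/L.
Mixed L₀ = (17.3×1.73 + 2.49×203)/(19.79) = 535.4/19.79 = 27.05 mg/L.
Initial deficit D₀ = C_s − DO₀ = 8.75 − 7.737 = 1.013 mg/L.
t_c = (1/0.6470) ln[(0.866/0.219)(1 − 1.013×0.6470/(0.219×27.05))] = 1.546 × ln(3.517) = 1.944 d.
D_c = (0.219/0.866) × 27.05 × e^(−0.219×1.944) = 0.2529 × 27.05 × 0.6533 = 4.470 mg/L.
Minimum DO = 8.75 − 4.470 = 4.280 mg/L.

t_c ≈ 1.94 d; minimum DO ≈ 4.28 mg/L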